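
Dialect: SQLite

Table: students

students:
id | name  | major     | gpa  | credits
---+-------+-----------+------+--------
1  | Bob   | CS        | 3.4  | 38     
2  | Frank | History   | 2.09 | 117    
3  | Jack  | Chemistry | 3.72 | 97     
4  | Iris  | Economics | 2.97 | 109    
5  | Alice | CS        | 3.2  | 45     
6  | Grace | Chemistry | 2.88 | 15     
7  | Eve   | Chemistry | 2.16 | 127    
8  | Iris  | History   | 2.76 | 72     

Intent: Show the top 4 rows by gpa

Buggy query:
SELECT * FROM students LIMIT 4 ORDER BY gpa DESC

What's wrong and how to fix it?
Bug: LIMIT must come after ORDER BY

Fix: Sort with ORDER BY, then apply LIMIT

Corrected query:
SELECT * FROM students ORDER BY gpa DESC LIMIT 4

Result:
id | name  | major     | gpa  | credits
---+-------+-----------+------+--------
3  | Jack  | Chemistry | 3.72 | 97     
1  | Bob   | CS        | 3.4  | 38     
5  | Alice | CS        | 3.2  | 45     
4  | Iris  | Economics | 2.97 | 109    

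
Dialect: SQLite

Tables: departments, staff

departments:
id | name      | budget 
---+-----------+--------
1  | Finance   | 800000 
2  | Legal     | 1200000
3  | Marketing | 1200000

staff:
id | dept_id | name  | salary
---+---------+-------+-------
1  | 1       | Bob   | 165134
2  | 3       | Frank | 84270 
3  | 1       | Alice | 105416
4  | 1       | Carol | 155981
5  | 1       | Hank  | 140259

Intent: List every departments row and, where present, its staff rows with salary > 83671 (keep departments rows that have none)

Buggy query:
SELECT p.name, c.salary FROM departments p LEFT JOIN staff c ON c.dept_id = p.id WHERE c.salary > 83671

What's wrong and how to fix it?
Bug: Filtering c.salary in WHERE discards the NULL rows produced by LEFT JOIN, turning it into an inner join

Fix: Move the right-table condition into the ON clause so unmatched parents are kept

Corrected query:
SELECT p.name, c.salary FROM departments p LEFT JOIN staff c ON c.dept_id = p.id AND c.salary > 83671

Result:
name      | salary
----------+-------
Finance   | 105416
Finance   | 140259
Finance   | 155981
Finance   | 165134
Legal     | NULL  
Marketing | 84270 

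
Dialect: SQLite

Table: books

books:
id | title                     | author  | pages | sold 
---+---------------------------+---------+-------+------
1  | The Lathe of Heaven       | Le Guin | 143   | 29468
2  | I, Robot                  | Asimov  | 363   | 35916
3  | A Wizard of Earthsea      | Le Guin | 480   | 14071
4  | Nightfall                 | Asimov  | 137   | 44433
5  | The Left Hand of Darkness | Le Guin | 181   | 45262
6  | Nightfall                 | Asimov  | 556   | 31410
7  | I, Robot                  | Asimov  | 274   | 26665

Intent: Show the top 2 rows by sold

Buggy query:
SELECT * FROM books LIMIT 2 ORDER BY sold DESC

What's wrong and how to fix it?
Bug: LIMIT must come after ORDER BY

Fix: Sort with ORDER BY, then apply LIMIT

Corrected query:
SELECT * FROM books ORDER BY sold DESC LIMIT 2

Result:
id | title                     | author  | pages | sold 
---+---------------------------+---------+-------+------
5  | The Left Hand of Darkness | Le Guin | 181   | 45262
4  | Nightfall                 | Asimov  | 137   | 44433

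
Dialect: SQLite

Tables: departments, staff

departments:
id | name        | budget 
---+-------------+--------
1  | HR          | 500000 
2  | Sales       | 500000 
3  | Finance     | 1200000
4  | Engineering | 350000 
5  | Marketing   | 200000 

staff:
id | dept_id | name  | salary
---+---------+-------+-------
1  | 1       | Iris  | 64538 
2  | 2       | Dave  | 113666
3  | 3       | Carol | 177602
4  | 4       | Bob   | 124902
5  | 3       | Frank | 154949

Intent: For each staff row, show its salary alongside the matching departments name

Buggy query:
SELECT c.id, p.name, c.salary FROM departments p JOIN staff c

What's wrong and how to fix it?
Bug: Missing join condition: each staff row is matched to all departments rows instead of just its own

Fix: Add ON c.dept_id = p.id to the JOIN

Corrected query:
SELECT c.id, p.name, c.salary FROM departments p JOIN staff c ON c.dept_id = p.id

Result:
id | name        | salary
---+-------------+-------
1  | HR          | 64538 
2  | Sales       | 113666
3  | Finance     | 177602
4  | Engineering | 124902
5  | Finance     | 154949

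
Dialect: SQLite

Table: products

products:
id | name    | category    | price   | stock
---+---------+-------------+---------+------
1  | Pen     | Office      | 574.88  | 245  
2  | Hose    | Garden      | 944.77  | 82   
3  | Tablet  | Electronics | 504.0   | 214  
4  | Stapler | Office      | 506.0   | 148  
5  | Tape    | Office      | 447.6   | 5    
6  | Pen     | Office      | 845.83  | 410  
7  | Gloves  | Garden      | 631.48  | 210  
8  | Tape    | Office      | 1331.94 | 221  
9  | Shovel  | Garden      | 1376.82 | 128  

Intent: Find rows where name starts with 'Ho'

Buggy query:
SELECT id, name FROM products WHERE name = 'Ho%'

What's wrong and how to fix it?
Bug: Wildcards only work with LIKE; '=' treats '%' as a literal character

Fix: Replace '=' with LIKE so 'Ho%' is treated as a pattern

Corrected query:
SELECT id, name FROM products WHERE name LIKE 'Ho%'

Result:
id | name
---+-----
2  | Hose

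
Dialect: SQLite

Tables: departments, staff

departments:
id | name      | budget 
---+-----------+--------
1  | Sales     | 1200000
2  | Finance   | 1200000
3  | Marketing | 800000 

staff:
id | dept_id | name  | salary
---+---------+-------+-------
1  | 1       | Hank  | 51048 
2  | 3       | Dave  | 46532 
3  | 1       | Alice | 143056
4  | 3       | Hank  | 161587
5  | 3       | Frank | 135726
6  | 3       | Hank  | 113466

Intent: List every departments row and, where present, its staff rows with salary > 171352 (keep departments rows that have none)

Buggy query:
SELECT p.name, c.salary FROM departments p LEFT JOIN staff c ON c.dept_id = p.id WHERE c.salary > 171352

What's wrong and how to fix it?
Bug: A WHERE condition on the right-hand table after LEFT JOIN drops unmatched parents

Fix: Move the right-table condition into the ON clause so unmatched parents are kept

Corrected query:
SELECT p.name, c.salary FROM departments p LEFT JOIN staff c ON c.dept_id = p.id AND c.salary > 171352

Result:
name      | salary
----------+-------
Sales     | NULL  
Finance   | NULL  
Marketing | NULL  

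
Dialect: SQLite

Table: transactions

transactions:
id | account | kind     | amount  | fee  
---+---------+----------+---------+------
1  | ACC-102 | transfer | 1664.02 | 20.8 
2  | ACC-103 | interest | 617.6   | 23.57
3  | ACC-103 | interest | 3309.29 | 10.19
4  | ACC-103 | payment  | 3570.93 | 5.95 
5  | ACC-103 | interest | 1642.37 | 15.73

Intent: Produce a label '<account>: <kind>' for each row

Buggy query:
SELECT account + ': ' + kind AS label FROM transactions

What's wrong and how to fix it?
Bug: '+' is numeric addition; on text columns SQLite converts them to 0 instead of concatenating

Fix: Use the || operator for string concatenation

Corrected query:
SELECT account || ': ' || kind AS label FROM transactions

Result:
label            
-----------------
ACC-102: transfer
ACC-103: interest
ACC-103: interest
ACC-103: payment 
ACC-103: interest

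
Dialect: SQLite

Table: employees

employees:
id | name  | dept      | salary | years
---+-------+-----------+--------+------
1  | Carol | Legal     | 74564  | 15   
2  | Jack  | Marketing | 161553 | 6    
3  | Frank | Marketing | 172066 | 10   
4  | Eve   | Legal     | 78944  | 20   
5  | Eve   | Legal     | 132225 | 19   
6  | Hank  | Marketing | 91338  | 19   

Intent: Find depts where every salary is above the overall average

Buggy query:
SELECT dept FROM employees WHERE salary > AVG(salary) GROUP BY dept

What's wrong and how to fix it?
Bug: WHERE evaluates per row before aggregation, so AVG() is unavailable

Fix: Use a subquery for AVG and a HAVING MIN(...) filter so the condition holds for every row in the group

Corrected query:
SELECT dept FROM employees GROUP BY dept HAVING MIN(salary) > (SELECT AVG(salary) FROM employees)

Result:
(no rows)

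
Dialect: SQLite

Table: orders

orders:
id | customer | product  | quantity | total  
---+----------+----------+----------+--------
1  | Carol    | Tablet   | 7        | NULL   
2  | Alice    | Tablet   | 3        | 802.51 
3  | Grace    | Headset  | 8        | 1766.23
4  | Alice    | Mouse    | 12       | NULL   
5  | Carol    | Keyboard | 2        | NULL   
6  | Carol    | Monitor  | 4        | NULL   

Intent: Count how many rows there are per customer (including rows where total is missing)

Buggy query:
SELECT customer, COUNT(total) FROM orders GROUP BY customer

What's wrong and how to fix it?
Bug: COUNT(column) counts non-NULL values only; rows with NULL total aren't counted

Fix: Use COUNT(*) to count all rows regardless of NULL

Corrected query:
SELECT customer, COUNT(*) FROM orders GROUP BY customer

Result:
customer | COUNT(*)
---------+---------
Alice    | 2       
Carol    | 3       
Grace    | 1       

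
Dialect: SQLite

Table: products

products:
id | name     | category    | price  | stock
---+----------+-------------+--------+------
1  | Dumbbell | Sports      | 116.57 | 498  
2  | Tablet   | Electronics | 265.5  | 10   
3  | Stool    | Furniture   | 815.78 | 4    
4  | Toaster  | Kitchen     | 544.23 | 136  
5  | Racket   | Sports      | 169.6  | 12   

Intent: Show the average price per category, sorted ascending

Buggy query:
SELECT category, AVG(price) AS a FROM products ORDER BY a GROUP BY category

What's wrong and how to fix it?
Bug: GROUP BY must precede ORDER BY

Fix: Reorder: SELECT … FROM … GROUP BY … ORDER BY …

Corrected query:
SELECT category, AVG(price) AS a FROM products GROUP BY category ORDER BY a

Result:
category    | a      
------------+--------
Sports      | 143.085
Electronics | 265.5  
Kitchen     | 544.23 
Furniture   | 815.78 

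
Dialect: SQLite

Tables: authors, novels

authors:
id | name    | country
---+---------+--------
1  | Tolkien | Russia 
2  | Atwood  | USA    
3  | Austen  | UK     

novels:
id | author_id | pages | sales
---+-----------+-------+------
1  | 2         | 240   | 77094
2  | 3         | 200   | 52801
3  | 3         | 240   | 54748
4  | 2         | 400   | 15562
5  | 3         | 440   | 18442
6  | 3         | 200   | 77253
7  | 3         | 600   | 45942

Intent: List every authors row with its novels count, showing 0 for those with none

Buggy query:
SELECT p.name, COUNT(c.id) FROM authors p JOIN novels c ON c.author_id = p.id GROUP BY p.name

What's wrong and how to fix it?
Bug: INNER JOIN drops authors rows that have no matching novels rows

Fix: Switch to LEFT JOIN to retain unmatched parent rows

Corrected query:
SELECT p.name, COUNT(c.id) FROM authors p LEFT JOIN novels c ON c.author_id = p.id GROUP BY p.name

Result:
name    | COUNT(c.id)
--------+------------
Atwood  | 2          
Austen  | 5          
Tolkien | 0          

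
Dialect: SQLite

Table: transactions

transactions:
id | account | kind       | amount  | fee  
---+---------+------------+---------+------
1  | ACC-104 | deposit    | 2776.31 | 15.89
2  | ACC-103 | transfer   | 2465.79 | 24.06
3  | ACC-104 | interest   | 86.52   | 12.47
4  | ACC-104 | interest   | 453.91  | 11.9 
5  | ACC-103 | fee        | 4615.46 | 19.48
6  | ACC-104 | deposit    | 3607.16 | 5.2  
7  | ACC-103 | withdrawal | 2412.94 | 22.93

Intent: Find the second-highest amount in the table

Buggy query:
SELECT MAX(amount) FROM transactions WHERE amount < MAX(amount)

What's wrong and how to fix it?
Bug: MAX(amount) on the right of the comparison is an aggregate-in-WHERE error

Fix: Put the inner MAX in a scalar subquery

Corrected query:
SELECT MAX(amount) FROM transactions WHERE amount < (SELECT MAX(amount) FROM transactions)

Result:
MAX(amount)
-----------
3607.16    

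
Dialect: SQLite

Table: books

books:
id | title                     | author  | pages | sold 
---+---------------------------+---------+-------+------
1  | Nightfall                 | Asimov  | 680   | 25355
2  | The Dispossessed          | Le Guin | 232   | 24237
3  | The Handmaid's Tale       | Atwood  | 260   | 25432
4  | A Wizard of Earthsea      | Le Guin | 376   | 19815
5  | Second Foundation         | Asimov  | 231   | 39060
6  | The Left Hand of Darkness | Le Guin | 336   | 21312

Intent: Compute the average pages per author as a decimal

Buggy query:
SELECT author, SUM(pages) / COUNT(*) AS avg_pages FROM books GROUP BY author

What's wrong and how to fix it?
Bug: SUM(pages) and COUNT(*) are both integers; the division truncates the fractional part

Fix: Cast one side to REAL so the division keeps the fractional part

Corrected query:
SELECT author, SUM(pages) * 1.0 / COUNT(*) AS avg_pages FROM books GROUP BY author

Result:
author  | avg_pages 
--------+-----------
Asimov  | 455.5     
Atwood  | 260       
Le Guin | 314.666667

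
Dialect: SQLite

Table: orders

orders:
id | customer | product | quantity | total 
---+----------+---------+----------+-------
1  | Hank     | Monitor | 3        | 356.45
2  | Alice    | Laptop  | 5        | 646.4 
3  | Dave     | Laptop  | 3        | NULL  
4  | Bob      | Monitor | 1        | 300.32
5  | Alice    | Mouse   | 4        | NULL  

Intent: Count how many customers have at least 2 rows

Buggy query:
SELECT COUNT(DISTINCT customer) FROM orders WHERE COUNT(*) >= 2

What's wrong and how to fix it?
Bug: WHERE filters individual rows, not groups, so a group-level COUNT is invalid there

Fix: Use a subquery that GROUPs and filters with HAVING, then count its rows

Corrected query:
SELECT COUNT(*) FROM (SELECT customer FROM orders GROUP BY customer HAVING COUNT(*) >= 2)

Result:
COUNT(*)
--------
1       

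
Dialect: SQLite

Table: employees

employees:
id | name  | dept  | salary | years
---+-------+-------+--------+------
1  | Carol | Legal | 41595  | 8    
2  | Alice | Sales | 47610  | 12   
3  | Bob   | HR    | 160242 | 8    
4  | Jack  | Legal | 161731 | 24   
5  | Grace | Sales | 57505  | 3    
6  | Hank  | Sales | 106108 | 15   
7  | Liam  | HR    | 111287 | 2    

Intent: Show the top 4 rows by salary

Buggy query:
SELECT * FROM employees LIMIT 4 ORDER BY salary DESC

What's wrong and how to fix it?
Bug: ORDER BY cannot follow LIMIT; LIMIT is the final clause

Fix: Sort with ORDER BY, then apply LIMIT

Corrected query:
SELECT * FROM employees ORDER BY salary DESC LIMIT 4

Result:
id | name | dept  | salary | years
---+------+-------+--------+------
4  | Jack | Legal | 161731 | 24   
3  | Bob  | HR    | 160242 | 8    
7  | Liam | HR    | 111287 | 2    
6  | Hank | Sales | 106108 | 15   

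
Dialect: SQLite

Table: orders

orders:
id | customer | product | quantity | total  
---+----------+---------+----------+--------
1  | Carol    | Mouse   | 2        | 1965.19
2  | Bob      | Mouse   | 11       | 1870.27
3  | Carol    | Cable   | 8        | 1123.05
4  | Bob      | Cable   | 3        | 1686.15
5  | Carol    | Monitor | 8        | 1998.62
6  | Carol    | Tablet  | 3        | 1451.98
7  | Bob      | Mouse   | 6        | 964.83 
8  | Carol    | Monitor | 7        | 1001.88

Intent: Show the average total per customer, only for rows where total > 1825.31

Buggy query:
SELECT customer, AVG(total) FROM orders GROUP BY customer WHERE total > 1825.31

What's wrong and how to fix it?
Bug: Row-level WHERE must come before GROUP BY in the clause order

Fix: Place WHERE between FROM and GROUP BY

Corrected query:
SELECT customer, AVG(total) FROM orders WHERE total > 1825.31 GROUP BY customer

Result:
customer | AVG(total)
---------+-----------
Bob      | 1870.27   
Carol    | 1981.905  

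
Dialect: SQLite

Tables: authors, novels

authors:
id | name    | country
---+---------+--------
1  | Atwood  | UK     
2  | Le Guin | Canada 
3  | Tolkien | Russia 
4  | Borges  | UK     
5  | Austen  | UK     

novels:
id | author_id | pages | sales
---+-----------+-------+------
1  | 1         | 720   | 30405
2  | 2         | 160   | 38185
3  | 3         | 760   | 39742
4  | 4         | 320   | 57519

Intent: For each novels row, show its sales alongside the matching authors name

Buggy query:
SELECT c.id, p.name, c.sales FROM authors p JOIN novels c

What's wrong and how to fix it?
Bug: Missing join condition: each novels row is matched to all authors rows instead of just its own

Fix: Add ON c.author_id = p.id to the JOIN

Corrected query:
SELECT c.id, p.name, c.sales FROM authors p JOIN novels c ON c.author_id = p.id

Result:
id | name    | sales
---+---------+------
1  | Atwood  | 30405
2  | Le Guin | 38185
3  | Tolkien | 39742
4  | Borges  | 57519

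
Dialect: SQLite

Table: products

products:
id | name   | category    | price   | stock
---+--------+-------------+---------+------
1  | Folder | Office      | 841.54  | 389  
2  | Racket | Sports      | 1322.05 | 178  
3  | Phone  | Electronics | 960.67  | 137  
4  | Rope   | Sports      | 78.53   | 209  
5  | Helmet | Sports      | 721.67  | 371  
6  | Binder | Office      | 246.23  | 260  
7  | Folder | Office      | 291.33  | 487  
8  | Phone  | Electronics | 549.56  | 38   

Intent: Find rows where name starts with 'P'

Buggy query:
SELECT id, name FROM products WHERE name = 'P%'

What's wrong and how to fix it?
Bug: Wildcards only work with LIKE; '=' treats '%' as a literal character

Fix: Replace '=' with LIKE so 'P%' is treated as a pattern

Corrected query:
SELECT id, name FROM products WHERE name LIKE 'P%'

Result:
id | name 
---+------
3  | Phone
8  | Phone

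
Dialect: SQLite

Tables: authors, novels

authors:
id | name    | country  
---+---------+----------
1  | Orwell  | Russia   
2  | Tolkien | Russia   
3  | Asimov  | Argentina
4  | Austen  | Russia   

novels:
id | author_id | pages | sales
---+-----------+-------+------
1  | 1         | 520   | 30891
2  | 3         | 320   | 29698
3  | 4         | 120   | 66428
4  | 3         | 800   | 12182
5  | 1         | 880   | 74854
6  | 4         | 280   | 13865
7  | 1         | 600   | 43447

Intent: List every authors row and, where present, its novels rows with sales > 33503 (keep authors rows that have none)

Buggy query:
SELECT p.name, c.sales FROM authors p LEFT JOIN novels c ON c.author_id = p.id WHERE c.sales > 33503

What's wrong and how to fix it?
Bug: Filtering c.sales in WHERE discards the NULL rows produced by LEFT JOIN, turning it into an inner join

Fix: Put 'c.sales > 33503' in the JOIN's ON clause instead of WHERE

Corrected query:
SELECT p.name, c.sales FROM authors p LEFT JOIN novels c ON c.author_id = p.id AND c.sales > 33503

Result:
name    | sales
--------+------
Orwell  | 43447
Orwell  | 74854
Tolkien | NULL 
Asimov  | NULL 
Austen  | 66428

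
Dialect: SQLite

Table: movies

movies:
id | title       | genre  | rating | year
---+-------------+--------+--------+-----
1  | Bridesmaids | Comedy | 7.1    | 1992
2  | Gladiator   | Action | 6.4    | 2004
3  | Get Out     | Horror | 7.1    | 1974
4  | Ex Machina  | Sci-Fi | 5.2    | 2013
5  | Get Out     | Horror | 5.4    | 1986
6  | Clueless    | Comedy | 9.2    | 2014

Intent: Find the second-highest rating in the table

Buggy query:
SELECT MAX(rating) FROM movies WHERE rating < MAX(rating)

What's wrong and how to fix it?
Bug: MAX(rating) on the right of the comparison is an aggregate-in-WHERE error

Fix: Put the inner MAX in a scalar subquery

Corrected query:
SELECT MAX(rating) FROM movies WHERE rating < (SELECT MAX(rating) FROM movies)

Result:
MAX(rating)
-----------
7.1        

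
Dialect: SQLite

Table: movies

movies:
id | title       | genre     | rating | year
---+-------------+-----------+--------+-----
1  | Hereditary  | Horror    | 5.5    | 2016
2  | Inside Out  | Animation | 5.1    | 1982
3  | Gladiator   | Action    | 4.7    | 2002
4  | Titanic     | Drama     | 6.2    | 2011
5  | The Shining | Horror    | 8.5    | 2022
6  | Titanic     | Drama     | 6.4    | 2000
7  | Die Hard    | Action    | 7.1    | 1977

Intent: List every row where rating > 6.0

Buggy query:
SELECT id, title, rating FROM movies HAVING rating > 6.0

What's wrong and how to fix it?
Bug: HAVING filters the output of aggregation, but this query has no GROUP BY and no aggregate functions, so SQLite rejects it (HAVING clause on a non-aggregate query); the condition here is per row

Fix: Replace HAVING with WHERE since the condition applies to individual rows

Corrected query:
SELECT id, title, rating FROM movies WHERE rating > 6.0

Result:
id | title       | rating
---+-------------+-------
4  | Titanic     | 6.2   
5  | The Shining | 8.5   
6  | Titanic     | 6.4   
7  | Die Hard    | 7.1   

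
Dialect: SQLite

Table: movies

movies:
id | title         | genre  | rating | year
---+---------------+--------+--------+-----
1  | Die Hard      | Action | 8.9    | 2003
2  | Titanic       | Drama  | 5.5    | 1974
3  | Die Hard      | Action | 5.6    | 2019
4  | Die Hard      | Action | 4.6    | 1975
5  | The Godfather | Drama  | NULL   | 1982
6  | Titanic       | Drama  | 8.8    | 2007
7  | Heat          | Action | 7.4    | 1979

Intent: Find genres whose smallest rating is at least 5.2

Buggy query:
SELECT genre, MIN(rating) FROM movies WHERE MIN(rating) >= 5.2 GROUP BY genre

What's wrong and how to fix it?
Bug: Aggregates like MIN are computed per group after WHERE runs

Fix: Replace WHERE with HAVING after the GROUP BY

Corrected query:
SELECT genre, MIN(rating) FROM movies GROUP BY genre HAVING MIN(rating) >= 5.2

Result:
genre | MIN(rating)
------+------------
Drama | 5.5        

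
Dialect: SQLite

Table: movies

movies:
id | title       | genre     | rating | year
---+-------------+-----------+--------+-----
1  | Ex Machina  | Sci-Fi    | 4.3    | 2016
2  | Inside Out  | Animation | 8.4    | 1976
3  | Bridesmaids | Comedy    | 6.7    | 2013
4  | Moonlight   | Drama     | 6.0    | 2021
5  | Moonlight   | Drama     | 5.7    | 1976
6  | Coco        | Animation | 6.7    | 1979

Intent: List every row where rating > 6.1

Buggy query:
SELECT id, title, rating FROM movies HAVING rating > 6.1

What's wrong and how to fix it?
Bug: HAVING filters the output of aggregation, but this query has no GROUP BY and no aggregate functions, so SQLite rejects it (HAVING clause on a non-aggregate query); the condition here is per row

Fix: Replace HAVING with WHERE since the condition applies to individual rows

Corrected query:
SELECT id, title, rating FROM movies WHERE rating > 6.1

Result:
id | title       | rating
---+-------------+-------
2  | Inside Out  | 8.4   
3  | Bridesmaids | 6.7   
6  | Coco        | 6.7   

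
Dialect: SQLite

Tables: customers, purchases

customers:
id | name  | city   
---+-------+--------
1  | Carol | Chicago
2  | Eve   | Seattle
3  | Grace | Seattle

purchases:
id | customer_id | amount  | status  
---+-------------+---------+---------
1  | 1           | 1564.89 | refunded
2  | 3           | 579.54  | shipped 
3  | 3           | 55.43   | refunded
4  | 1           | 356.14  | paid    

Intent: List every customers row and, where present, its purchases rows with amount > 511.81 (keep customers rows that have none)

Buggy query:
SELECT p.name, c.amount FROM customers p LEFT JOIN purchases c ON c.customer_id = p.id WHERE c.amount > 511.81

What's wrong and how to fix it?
Bug: A WHERE condition on the right-hand table after LEFT JOIN drops unmatched parents

Fix: Put 'c.amount > 511.81' in the JOIN's ON clause instead of WHERE

Corrected query:
SELECT p.name, c.amount FROM customers p LEFT JOIN purchases c ON c.customer_id = p.id AND c.amount > 511.81

Result:
name  | amount 
------+--------
Carol | 1564.89
Eve   | NULL   
Grace | 579.54 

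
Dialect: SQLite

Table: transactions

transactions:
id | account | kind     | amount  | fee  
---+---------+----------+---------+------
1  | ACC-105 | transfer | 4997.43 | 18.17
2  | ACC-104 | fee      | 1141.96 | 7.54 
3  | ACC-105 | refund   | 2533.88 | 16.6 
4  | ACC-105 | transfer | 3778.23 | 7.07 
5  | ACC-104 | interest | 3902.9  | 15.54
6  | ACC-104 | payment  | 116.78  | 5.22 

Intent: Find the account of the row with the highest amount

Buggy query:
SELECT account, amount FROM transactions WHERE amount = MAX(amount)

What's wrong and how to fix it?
Bug: MAX(amount) is an aggregate and cannot be used directly in WHERE

Fix: Use a subquery: WHERE amount = (SELECT MAX(amount) FROM transactions)

Corrected query:
SELECT account, amount FROM transactions WHERE amount = (SELECT MAX(amount) FROM transactions)

Result:
account | amount 
--------+--------
ACC-105 | 4997.43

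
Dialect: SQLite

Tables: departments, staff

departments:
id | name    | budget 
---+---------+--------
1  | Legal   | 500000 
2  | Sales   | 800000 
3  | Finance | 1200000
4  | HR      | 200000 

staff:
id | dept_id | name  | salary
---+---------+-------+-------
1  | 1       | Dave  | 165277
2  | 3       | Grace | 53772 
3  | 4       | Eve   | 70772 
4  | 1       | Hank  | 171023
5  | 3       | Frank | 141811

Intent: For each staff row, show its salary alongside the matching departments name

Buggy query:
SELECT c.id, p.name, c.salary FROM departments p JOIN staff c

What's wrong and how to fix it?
Bug: JOIN with no ON clause produces a cartesian product; every staff row pairs with every departments row

Fix: Specify the join condition linking the foreign key to the parent id

Corrected query:
SELECT c.id, p.name, c.salary FROM departments p JOIN staff c ON c.dept_id = p.id

Result:
id | name    | salary
---+---------+-------
1  | Legal   | 165277
2  | Finance | 53772 
3  | HR      | 70772 
4  | Legal   | 171023
5  | Finance | 141811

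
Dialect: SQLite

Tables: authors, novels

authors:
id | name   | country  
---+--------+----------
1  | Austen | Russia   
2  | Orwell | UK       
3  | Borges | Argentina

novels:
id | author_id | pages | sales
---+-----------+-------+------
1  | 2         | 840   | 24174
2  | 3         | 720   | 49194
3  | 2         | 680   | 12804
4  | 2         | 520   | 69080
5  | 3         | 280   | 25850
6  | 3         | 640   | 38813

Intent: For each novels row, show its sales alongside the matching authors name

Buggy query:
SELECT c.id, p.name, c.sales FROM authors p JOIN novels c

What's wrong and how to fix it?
Bug: Missing join condition: each novels row is matched to all authors rows instead of just its own

Fix: Add ON c.author_id = p.id to the JOIN

Corrected query:
SELECT c.id, p.name, c.sales FROM authors p JOIN novels c ON c.author_id = p.id

Result:
id | name   | sales
---+--------+------
1  | Orwell | 24174
2  | Borges | 49194
3  | Orwell | 12804
4  | Orwell | 69080
5  | Borges | 25850
6  | Borges | 38813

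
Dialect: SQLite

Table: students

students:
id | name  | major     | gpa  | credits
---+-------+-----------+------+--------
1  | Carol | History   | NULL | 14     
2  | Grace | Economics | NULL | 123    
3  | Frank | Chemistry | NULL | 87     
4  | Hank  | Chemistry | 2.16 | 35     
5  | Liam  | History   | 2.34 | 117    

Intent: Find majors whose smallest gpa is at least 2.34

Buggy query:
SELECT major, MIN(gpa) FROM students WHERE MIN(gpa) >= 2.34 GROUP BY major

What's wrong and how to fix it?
Bug: MIN() in WHERE is a misuse of aggregate

Fix: Use HAVING for the per-group MIN condition

Corrected query:
SELECT major, MIN(gpa) FROM students GROUP BY major HAVING MIN(gpa) >= 2.34

Result:
major   | MIN(gpa)
--------+---------
History | 2.34    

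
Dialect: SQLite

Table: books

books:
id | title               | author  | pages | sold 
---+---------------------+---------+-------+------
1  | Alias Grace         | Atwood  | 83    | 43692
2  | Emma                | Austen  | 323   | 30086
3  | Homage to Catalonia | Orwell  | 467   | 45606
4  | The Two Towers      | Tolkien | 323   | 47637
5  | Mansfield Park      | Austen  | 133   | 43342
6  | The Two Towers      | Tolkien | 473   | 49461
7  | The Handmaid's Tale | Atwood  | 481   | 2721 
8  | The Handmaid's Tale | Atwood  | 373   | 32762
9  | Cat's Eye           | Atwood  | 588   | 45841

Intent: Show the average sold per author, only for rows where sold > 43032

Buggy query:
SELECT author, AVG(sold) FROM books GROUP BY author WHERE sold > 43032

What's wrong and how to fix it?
Bug: Row-level WHERE must come before GROUP BY in the clause order

Fix: Move the WHERE clause before GROUP BY

Corrected query:
SELECT author, AVG(sold) FROM books WHERE sold > 43032 GROUP BY author

Result:
author  | AVG(sold)
--------+----------
Atwood  | 44766.5  
Austen  | 43342    
Orwell  | 45606    
Tolkien | 48549    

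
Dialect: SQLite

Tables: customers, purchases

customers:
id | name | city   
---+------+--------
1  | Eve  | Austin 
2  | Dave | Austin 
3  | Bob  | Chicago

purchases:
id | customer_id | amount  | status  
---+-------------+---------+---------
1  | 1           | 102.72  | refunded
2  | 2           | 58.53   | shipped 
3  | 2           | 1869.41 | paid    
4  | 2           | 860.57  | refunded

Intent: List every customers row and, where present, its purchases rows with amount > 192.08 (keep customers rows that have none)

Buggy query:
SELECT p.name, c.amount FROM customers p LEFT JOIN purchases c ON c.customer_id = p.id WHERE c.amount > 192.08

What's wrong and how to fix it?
Bug: A WHERE condition on the right-hand table after LEFT JOIN drops unmatched parents

Fix: Move the right-table condition into the ON clause so unmatched parents are kept

Corrected query:
SELECT p.name, c.amount FROM customers p LEFT JOIN purchases c ON c.customer_id = p.id AND c.amount > 192.08

Result:
name | amount 
-----+--------
Eve  | NULL   
Dave | 860.57 
Dave | 1869.41
Bob  | NULL   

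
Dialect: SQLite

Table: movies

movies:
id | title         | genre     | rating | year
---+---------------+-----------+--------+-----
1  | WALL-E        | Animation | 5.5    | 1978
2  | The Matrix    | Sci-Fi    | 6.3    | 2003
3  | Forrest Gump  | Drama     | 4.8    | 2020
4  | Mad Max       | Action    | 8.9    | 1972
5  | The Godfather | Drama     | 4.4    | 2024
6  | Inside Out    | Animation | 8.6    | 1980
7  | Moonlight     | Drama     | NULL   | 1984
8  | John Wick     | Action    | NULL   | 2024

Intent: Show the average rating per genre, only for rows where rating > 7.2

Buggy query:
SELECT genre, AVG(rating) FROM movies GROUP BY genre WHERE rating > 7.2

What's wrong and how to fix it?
Bug: WHERE cannot follow GROUP BY

Fix: Move the WHERE clause before GROUP BY

Corrected query:
SELECT genre, AVG(rating) FROM movies WHERE rating > 7.2 GROUP BY genre

Result:
genre     | AVG(rating)
----------+------------
Action    | 8.9        
Animation | 8.6        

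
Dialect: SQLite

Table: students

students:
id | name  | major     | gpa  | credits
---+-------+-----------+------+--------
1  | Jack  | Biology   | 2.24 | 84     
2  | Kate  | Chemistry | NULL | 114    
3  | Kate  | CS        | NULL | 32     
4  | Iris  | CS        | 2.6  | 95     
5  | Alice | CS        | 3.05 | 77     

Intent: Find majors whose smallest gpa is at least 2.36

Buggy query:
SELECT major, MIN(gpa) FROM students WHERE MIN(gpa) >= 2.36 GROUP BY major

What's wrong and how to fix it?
Bug: Aggregates like MIN are computed per group after WHERE runs

Fix: Replace WHERE with HAVING after the GROUP BY

Corrected query:
SELECT major, MIN(gpa) FROM students GROUP BY major HAVING MIN(gpa) >= 2.36

Result:
major | MIN(gpa)
------+---------
CS    | 2.6     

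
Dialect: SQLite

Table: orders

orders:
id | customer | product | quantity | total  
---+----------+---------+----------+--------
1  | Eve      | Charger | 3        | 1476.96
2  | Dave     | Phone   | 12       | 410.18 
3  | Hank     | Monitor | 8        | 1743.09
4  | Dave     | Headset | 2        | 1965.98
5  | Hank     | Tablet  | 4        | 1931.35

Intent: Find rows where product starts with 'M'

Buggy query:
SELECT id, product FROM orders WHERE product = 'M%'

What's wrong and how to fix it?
Bug: Wildcards only work with LIKE; '=' treats '%' as a literal character

Fix: Use LIKE for wildcard pattern matching

Corrected query:
SELECT id, product FROM orders WHERE product LIKE 'M%'

Result:
id | product
---+--------
3  | Monitor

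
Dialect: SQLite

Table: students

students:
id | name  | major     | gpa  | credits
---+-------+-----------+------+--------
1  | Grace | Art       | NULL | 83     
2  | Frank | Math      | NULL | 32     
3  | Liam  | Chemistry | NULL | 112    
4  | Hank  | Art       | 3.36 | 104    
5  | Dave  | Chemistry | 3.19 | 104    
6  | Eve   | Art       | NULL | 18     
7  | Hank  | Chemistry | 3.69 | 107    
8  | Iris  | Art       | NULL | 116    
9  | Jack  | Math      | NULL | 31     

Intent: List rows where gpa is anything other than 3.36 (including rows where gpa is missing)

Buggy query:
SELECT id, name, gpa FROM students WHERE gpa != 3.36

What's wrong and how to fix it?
Bug: 'gpa != 3.36' is unknown when gpa is NULL, so NULL rows are silently excluded

Fix: Add an explicit OR gpa IS NULL to include the missing-value rows

Corrected query:
SELECT id, name, gpa FROM students WHERE gpa != 3.36 OR gpa IS NULL

Result:
id | name  | gpa 
---+-------+-----
1  | Grace | NULL
2  | Frank | NULL
3  | Liam  | NULL
5  | Dave  | 3.19
6  | Eve   | NULL
7  | Hank  | 3.69
8  | Iris  | NULL
9  | Jack  | NULL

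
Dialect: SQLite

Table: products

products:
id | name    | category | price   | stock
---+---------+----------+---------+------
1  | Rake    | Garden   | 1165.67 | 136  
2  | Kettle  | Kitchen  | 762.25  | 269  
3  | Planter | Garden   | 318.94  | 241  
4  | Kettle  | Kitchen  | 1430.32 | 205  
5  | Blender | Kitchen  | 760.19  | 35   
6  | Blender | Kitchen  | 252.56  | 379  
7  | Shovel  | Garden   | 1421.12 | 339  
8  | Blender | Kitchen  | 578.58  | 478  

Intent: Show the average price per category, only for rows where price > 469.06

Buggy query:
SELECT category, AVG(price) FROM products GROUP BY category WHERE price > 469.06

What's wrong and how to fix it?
Bug: WHERE cannot follow GROUP BY

Fix: Place WHERE between FROM and GROUP BY

Corrected query:
SELECT category, AVG(price) FROM products WHERE price > 469.06 GROUP BY category

Result:
category | AVG(price)
---------+-----------
Garden   | 1293.395  
Kitchen  | 882.835   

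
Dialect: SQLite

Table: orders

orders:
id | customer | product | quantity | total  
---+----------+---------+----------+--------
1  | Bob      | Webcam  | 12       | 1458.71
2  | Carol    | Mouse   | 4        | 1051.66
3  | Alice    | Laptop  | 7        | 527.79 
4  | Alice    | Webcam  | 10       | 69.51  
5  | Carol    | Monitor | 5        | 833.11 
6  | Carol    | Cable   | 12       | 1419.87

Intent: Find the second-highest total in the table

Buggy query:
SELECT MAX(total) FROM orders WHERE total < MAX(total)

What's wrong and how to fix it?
Bug: MAX(total) on the right of the comparison is an aggregate-in-WHERE error

Fix: Put the inner MAX in a scalar subquery

Corrected query:
SELECT MAX(total) FROM orders WHERE total < (SELECT MAX(total) FROM orders)

Result:
MAX(total)
----------
1419.87   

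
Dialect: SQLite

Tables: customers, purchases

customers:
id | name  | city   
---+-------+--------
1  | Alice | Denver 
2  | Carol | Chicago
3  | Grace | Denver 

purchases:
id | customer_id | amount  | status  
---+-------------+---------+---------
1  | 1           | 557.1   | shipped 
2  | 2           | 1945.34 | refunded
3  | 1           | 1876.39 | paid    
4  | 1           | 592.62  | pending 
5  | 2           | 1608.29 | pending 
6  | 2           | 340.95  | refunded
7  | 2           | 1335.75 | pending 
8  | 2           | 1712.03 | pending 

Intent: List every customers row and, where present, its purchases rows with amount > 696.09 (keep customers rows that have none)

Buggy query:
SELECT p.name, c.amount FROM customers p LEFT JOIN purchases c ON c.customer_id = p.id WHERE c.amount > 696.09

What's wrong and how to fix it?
Bug: Filtering c.amount in WHERE discards the NULL rows produced by LEFT JOIN, turning it into an inner join

Fix: Move the right-table condition into the ON clause so unmatched parents are kept

Corrected query:
SELECT p.name, c.amount FROM customers p LEFT JOIN purchases c ON c.customer_id = p.id AND c.amount > 696.09

Result:
name  | amount 
------+--------
Alice | 1876.39
Carol | 1335.75
Carol | 1608.29
Carol | 1712.03
Carol | 1945.34
Grace | NULL   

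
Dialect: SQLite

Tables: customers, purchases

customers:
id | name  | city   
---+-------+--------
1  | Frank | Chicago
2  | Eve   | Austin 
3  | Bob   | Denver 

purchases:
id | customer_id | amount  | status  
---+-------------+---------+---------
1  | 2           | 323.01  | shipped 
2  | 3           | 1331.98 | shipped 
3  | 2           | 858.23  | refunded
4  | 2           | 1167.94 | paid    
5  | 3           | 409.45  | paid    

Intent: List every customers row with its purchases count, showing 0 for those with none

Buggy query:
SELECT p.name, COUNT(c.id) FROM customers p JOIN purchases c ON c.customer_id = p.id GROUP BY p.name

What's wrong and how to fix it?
Bug: INNER JOIN drops customers rows that have no matching purchases rows

Fix: Switch to LEFT JOIN to retain unmatched parent rows

Corrected query:
SELECT p.name, COUNT(c.id) FROM customers p LEFT JOIN purchases c ON c.customer_id = p.id GROUP BY p.name

Result:
name  | COUNT(c.id)
------+------------
Bob   | 2          
Eve   | 3          
Frank | 0          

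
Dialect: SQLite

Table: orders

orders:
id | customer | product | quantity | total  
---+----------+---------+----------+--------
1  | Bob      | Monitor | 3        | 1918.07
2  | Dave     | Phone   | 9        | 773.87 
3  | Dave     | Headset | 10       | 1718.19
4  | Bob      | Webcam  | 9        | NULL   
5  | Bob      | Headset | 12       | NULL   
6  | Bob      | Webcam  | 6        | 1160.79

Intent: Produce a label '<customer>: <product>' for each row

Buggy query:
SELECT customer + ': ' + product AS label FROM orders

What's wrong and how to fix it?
Bug: '+' is numeric addition; on text columns SQLite converts them to 0 instead of concatenating

Fix: Replace + with || to concatenate text

Corrected query:
SELECT customer || ': ' || product AS label FROM orders

Result:
label        
-------------
Bob: Monitor 
Dave: Phone  
Dave: Headset
Bob: Webcam  
Bob: Headset 
Bob: Webcam  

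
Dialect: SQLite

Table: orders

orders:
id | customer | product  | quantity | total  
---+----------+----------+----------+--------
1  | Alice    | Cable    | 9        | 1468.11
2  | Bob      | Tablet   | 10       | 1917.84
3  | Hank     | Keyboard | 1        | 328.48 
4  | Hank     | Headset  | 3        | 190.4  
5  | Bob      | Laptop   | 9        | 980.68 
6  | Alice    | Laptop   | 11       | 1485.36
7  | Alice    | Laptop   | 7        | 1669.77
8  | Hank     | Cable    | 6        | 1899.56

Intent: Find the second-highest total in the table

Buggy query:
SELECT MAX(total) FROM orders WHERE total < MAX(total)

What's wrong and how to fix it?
Bug: MAX(total) on the right of the comparison is an aggregate-in-WHERE error

Fix: Compute the overall MAX in a subquery, then take MAX of rows below it

Corrected query:
SELECT MAX(total) FROM orders WHERE total < (SELECT MAX(total) FROM orders)

Result:
MAX(total)
----------
1899.56   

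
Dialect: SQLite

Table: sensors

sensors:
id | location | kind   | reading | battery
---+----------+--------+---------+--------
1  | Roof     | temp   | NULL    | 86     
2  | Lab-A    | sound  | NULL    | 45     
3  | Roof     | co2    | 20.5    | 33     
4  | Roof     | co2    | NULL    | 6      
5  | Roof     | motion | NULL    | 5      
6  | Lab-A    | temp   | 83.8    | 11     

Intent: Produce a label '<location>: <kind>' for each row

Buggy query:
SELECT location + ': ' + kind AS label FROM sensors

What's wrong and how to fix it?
Bug: SQLite uses || for string concatenation; + coerces text to numbers (yielding 0)

Fix: Use the || operator for string concatenation

Corrected query:
SELECT location || ': ' || kind AS label FROM sensors

Result:
label       
------------
Roof: temp  
Lab-A: sound
Roof: co2   
Roof: co2   
Roof: motion
Lab-A: temp 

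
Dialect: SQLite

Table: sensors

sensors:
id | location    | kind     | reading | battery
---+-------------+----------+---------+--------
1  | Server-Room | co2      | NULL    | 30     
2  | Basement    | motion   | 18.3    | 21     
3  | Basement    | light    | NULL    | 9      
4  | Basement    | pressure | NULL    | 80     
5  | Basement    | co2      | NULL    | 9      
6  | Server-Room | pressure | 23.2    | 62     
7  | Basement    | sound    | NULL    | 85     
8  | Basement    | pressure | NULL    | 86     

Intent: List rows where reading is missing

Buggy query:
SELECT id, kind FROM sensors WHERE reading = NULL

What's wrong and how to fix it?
Bug: Comparing to NULL with '=' never matches; NULL = NULL is unknown, not true

Fix: Replace '= NULL' with 'IS NULL'

Corrected query:
SELECT id, kind FROM sensors WHERE reading IS NULL

Result:
id | kind    
---+---------
1  | co2     
3  | light   
4  | pressure
5  | co2     
7  | sound   
8  | pressure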